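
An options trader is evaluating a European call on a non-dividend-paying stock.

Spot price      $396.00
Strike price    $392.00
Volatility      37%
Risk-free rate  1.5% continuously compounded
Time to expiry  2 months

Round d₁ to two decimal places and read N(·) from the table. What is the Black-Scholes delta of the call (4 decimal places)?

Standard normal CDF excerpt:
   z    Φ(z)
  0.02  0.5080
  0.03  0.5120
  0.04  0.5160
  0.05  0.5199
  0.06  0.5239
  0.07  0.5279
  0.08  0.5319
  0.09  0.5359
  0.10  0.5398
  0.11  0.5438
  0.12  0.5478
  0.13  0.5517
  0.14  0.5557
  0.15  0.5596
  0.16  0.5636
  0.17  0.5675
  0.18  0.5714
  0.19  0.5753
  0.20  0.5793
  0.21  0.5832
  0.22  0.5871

0.5636

T = 0.1667;  σ√T = 0.1511
ln(S/K) + (r + σ²/2)T = ln(396/392) + (0.015 + 0.37²/2)·0.1667 = 0.0102 + 0.0139 = 0.0241
d₁ = 0.0241 / 0.1511 = 0.1593 which rounds to 0.16
N(d₁) = N(0.16) = 0.5636
Δ_call = N(d₁) = 0.5636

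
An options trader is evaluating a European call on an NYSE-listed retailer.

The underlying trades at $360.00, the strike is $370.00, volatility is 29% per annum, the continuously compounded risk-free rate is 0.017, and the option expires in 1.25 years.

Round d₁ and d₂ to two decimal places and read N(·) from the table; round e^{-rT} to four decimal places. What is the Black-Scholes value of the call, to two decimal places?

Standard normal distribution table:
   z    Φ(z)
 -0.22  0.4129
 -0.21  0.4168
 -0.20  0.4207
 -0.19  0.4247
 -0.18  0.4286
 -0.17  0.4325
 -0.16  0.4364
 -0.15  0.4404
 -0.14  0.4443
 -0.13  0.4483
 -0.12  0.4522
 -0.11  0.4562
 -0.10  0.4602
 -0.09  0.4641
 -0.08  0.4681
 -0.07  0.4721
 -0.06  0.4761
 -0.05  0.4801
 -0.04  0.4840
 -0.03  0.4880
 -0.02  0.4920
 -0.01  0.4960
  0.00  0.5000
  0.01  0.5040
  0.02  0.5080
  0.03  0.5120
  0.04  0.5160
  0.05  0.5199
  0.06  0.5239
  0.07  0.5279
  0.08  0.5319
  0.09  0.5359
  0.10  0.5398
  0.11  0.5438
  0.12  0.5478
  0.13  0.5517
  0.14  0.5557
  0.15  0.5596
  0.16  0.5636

T = 1.25;  σ√T = 0.3242
d₁ = [ln(360/370) + (0.017 + ½·0.29²)·1.25] / (σ√T) = (-0.0274 + 0.0738) / 0.3242 = 0.1432 ≈ 0.14
d₂ = 0.1432 − 0.3242 = -0.1811 ≈ -0.18
exp(−rT) = exp(−0.017·1.25) = 0.9790
C = 360·N(0.14) − 370·0.9790·N(-0.18) = 360·0.5557 − 370·0.9790·0.4286 = 200.0520 − 155.2518 = 44.8002

$44.80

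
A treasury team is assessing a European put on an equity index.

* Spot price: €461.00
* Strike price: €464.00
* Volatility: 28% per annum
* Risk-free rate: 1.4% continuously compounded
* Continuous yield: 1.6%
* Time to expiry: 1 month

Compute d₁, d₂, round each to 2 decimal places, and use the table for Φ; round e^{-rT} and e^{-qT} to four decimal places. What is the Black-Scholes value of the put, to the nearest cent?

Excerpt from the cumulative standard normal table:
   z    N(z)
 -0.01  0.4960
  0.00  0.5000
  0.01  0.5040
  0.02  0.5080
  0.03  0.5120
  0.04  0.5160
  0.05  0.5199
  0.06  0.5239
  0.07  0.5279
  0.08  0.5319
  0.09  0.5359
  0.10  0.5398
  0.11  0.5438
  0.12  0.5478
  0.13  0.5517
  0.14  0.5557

σ√T = 0.28 × 0.2887 = 0.0808
ln(S/K) + (r − q + σ²/2)T = ln(461/464) + (0.014 − 0.016 + 0.28²/2)·0.08333 = -0.0065 + 0.0031 = -0.0034
d₁ = -0.0034 / 0.0808 = -0.0419 ≈ -0.04
d₂ = d₁ − σ√T = -0.0419 − 0.0808 = -0.1227 ≈ -0.12
exp(−qT) = exp(−0.016·0.08333) = 0.9987;  exp(−rT) = exp(−0.014·0.08333) = 0.9988
N(−d₂) = N(0.12) = 0.5478;  N(−d₁) = N(0.04) = 0.5160
P = 464·0.9988·0.5478 − 461·0.9987·0.5160 = 253.8742 − 237.5668 = 16.3074

€16.31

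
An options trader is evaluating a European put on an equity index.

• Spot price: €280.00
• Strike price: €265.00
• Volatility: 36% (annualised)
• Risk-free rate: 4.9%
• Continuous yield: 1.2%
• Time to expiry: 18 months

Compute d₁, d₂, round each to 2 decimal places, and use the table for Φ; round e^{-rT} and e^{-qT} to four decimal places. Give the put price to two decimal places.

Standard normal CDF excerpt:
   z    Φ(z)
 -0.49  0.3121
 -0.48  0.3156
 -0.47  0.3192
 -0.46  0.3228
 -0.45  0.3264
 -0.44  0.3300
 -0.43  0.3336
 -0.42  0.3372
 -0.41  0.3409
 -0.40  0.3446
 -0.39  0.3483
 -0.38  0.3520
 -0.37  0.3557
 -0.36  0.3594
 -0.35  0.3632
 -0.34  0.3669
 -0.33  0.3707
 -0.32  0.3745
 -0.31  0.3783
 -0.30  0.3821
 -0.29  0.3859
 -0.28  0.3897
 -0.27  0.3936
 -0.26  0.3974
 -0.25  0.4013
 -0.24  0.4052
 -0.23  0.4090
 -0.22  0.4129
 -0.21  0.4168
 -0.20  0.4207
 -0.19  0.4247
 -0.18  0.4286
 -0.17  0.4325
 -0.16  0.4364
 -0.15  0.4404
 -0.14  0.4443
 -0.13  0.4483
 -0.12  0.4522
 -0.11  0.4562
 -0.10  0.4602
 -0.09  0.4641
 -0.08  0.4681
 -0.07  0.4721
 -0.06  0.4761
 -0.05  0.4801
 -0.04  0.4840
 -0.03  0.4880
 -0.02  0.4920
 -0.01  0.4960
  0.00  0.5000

σ√T = 0.36 × 1.2247 = 0.4409
ln(S/K) + (r − q + σ²/2)T = ln(280/265) + (0.049 − 0.012 + 0.36²/2)·1.5 = 0.0551 + 0.1527 = 0.2078
d₁ = 0.2078 / 0.4409 = 0.4712 → 0.47
d₂ = d₁ − σ√T = 0.4712 − 0.4409 = 0.0303 → 0.03
exp(−qT) = exp(−0.012·1.5) = 0.9822;  exp(−rT) = exp(−0.049·1.5) = 0.9291
N(−d₂) = N(-0.03) = 0.4880;  N(−d₁) = N(-0.47) = 0.3192
P = 265·0.9291·0.4880 − 280·0.9822·0.3192 = 120.1512 − 87.7851 = 32.3661

€32.37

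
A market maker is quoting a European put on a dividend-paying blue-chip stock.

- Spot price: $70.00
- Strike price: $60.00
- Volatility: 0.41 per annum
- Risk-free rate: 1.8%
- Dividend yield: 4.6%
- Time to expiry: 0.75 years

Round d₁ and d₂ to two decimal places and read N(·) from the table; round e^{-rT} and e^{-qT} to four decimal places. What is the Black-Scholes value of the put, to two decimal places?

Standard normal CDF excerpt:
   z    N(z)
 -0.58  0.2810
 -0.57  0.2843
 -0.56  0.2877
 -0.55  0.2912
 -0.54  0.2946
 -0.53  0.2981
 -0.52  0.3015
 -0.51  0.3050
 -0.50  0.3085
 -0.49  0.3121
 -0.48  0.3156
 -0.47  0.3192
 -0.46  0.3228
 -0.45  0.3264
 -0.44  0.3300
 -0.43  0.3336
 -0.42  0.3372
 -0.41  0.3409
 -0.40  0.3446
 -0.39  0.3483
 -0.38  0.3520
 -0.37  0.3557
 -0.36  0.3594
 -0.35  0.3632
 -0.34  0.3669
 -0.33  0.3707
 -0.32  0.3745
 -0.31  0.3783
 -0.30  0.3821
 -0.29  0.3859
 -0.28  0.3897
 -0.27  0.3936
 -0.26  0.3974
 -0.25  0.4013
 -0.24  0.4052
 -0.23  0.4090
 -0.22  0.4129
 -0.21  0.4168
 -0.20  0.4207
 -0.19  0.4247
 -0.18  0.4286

$5.21

T = 0.75;  σ√T = 0.3551
d₁ = [ln(70/60) + (0.018 − 0.046 + ½·0.41²)·0.75] / (σ√T) = (0.1542 + 0.0420) / 0.3551 = 0.5525 which rounds to 0.55
d₂ = 0.5525 − 0.3551 = 0.1975 which rounds to 0.20
e^(−qT) = e^(−0.046·0.75) = 0.9661;  e^(−rT) = e^(−0.018·0.75) = 0.9866
P = 60·0.9866·N(-0.20) − 70·0.9661·N(-0.55) = 60·0.9866·0.4207 − 70·0.9661·0.2912 = 24.9038 − 19.6930 = 5.2108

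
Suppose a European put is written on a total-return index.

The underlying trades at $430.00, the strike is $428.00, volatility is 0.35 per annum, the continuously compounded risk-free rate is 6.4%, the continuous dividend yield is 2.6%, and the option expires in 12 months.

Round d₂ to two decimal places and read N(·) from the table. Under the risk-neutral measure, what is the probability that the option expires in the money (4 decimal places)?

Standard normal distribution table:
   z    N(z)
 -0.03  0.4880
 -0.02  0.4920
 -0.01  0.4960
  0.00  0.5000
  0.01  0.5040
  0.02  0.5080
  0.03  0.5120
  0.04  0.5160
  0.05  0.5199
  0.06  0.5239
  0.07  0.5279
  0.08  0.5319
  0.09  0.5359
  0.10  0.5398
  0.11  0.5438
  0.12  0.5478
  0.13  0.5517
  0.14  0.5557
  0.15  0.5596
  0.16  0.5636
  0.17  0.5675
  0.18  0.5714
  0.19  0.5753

σ√T = 0.35 × 1.0000 = 0.3500
ln(S/K) + (r − q + σ²/2)T = ln(430/428) + (0.064 − 0.026 + 0.35²/2)·1 = 0.0047 + 0.0993 = 0.1039
d₁ = 0.1039 / 0.3500 = 0.2969 which rounds to 0.30
d₂ = d₁ − σ√T = 0.2969 − 0.3500 = -0.0531 which rounds to -0.05
Pr(exercise) under Q = N(−d₂) = N(0.05) = 0.5199

0.5199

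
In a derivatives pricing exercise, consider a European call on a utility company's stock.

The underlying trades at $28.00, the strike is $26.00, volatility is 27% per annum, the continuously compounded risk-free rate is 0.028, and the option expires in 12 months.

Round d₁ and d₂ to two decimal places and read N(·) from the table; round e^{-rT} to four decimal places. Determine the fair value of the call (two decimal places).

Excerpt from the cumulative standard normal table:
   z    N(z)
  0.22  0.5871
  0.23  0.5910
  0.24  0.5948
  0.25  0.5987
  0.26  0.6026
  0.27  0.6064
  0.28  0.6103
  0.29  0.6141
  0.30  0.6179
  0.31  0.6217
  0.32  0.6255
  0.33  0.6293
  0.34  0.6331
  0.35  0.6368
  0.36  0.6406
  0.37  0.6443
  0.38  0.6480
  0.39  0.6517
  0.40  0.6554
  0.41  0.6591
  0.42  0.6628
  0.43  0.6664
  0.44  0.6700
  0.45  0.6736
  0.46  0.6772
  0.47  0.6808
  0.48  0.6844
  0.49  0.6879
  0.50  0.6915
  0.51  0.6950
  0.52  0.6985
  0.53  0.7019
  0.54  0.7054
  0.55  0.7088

$4.42

σ√T = 0.27 × 1.0000 = 0.2700
d₁ = [ln(28/26) + (0.028 + ½·0.27²)·1] / (σ√T) = (0.0741 + 0.0645) / 0.2700 = 0.5132 ⇒ 0.51
d₂ = 0.5132 − 0.2700 = 0.2432 ⇒ 0.24
exp(−rT) = exp(−0.028·1) = 0.9724
N(d₁) = N(0.51) = 0.6950;  N(d₂) = N(0.24) = 0.5948
C = 28·0.6950 − 26·0.9724·0.5948 = 19.4600 − 15.0380 = 4.4220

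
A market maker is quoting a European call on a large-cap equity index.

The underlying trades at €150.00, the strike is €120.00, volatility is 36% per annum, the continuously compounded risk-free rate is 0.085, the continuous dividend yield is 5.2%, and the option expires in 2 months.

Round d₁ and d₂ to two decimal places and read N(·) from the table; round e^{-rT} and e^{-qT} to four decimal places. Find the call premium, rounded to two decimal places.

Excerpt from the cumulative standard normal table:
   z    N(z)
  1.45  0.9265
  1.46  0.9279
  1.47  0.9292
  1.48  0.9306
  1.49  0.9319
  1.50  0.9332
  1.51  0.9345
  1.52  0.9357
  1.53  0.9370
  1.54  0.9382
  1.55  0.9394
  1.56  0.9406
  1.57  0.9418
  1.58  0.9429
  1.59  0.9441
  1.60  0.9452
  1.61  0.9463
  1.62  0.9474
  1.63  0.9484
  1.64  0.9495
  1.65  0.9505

σ√T = 0.36·√0.1667 = 0.1470
d₁ = [ln(150/120) + (0.085 − 0.052 + 0.36²/2)·0.1667] / 0.1470 = [0.2231 + 0.0163] / 0.1470 = 1.6292 ⇒ 1.63
d₂ = d₁ − σ√T = 1.6292 − 0.1470 = 1.4822 ⇒ 1.48
exp(−qT) = exp(−0.052·0.1667) = 0.9914;  exp(−rT) = exp(−0.085·0.1667) = 0.9859
N(d₁) = N(1.63) = 0.9484;  N(d₂) = N(1.48) = 0.9306
C = 150·0.9914·0.9484 − 120·0.9859·0.9306 = 141.0366 − 110.0974 = 30.9391

€30.94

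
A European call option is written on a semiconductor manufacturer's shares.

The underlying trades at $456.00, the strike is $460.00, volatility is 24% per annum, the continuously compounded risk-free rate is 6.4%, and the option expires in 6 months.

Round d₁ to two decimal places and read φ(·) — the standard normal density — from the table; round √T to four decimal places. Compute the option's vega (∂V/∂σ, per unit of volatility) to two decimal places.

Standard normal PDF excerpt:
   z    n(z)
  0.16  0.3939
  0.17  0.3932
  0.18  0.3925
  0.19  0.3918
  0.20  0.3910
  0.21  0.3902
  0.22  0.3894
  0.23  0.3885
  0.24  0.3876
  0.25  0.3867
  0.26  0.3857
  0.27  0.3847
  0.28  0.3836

125.56

σ√T = 0.24 × 0.7071 = 0.1697
d₁ = [ln(456/460) + (0.064 + 0.24²/2)·0.5] / 0.1697 = [-0.0087 + 0.0464] / 0.1697 = 0.2220 ≈ 0.22
√T = √0.5 = 0.7071
φ(d₁) = φ(0.22) = 0.3894
vega = S·φ(d₁)·√T = 456·0.3894·0.7071 = 125.5572
(The put has the same vega.)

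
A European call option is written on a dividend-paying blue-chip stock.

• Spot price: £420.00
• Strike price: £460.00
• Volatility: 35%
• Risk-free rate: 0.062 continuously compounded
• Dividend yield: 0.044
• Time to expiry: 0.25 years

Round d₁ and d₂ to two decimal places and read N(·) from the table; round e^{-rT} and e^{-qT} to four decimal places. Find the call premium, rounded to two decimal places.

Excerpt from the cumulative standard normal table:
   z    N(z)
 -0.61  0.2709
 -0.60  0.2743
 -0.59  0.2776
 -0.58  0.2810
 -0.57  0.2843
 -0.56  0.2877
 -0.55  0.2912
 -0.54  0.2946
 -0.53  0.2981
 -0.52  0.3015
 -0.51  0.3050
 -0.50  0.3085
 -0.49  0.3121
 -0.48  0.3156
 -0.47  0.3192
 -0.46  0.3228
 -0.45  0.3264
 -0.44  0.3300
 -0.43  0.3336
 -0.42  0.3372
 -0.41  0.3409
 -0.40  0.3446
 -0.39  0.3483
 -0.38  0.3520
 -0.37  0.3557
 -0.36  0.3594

σ√T = 0.35 × 0.5000 = 0.1750
d₁ = [ln(420/460) + (0.062 − 0.044 + 0.35²/2)·0.25] / 0.1750 = [-0.0910 + 0.0198] / 0.1750 = -0.4066 which rounds to -0.41
d₂ = d₁ − σ√T = -0.4066 − 0.1750 = -0.5816 which rounds to -0.58
e^(−qT) = e^(−0.044·0.25) = 0.9891;  e^(−rT) = e^(−0.062·0.25) = 0.9846
N(d₁) = N(-0.41) = 0.3409;  N(d₂) = N(-0.58) = 0.2810
C = 420·0.9891·0.3409 − 460·0.9846·0.2810 = 141.6174 − 127.2694 = 14.3480

£14.35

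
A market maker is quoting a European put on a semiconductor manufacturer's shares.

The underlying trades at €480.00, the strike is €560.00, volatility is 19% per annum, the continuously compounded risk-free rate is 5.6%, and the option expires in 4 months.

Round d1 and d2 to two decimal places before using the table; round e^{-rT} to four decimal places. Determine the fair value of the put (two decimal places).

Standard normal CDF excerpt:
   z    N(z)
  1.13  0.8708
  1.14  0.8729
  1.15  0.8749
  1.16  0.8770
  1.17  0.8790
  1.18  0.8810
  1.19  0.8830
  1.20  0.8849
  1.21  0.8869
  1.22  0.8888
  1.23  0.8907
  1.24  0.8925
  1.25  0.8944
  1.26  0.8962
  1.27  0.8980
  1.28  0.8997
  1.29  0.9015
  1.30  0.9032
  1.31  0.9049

€72.62

T = 0.3333;  σ√T = 0.1097
d₁ = [ln(480/560) + (0.056 + 0.19²/2)·0.3333] / 0.1097 = [-0.1542 + 0.0247] / 0.1097 = -1.1802 which rounds to -1.18
d₂ = d₁ − σ√T = -1.1802 − 0.1097 = -1.2899 which rounds to -1.29
exp(−rT) = exp(−0.056·0.3333) = 0.9815
N(−d₂) = N(1.29) = 0.9015;  N(−d₁) = N(1.18) = 0.8810
P = 560·0.9815·0.9015 − 480·0.8810 = 495.5005 − 422.8800 = 72.6205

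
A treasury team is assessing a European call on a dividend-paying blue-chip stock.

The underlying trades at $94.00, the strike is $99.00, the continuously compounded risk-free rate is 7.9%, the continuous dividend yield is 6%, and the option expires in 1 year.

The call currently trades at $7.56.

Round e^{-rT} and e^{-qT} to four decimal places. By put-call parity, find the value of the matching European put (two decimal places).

exp(−qT) = exp(−0.06·1) = 0.9418;  exp(−rT) = exp(−0.079·1) = 0.9240
Put-call parity: C − P = S·e^(−qT) − K·e^(−rT) = 94·0.9418 − 99·0.9240 = 88.5292 − 91.4760 = -2.9468
P = C − (C − P) = 7.56 − (-2.9468) = 10.5068

$10.51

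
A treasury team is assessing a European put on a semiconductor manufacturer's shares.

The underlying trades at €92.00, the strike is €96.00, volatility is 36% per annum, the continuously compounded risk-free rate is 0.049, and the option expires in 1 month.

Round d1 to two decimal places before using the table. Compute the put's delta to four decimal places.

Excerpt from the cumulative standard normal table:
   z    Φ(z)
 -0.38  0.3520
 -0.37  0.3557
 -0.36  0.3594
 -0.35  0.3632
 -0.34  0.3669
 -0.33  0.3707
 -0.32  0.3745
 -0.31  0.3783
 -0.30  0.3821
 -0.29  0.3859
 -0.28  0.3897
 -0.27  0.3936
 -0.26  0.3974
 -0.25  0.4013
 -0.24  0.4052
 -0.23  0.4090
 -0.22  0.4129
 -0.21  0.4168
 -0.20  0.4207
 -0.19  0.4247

-0.6255

σ√T = 0.36·√0.08333 = 0.1039
d₁ = [ln(92/96) + (0.049 + 0.36²/2)·0.08333] / 0.1039 = [-0.0426 + 0.0095] / 0.1039 = -0.3183 ≈ -0.32
N(d₁) = N(-0.32) = 0.3745
Δ_put = N(d₁) − 1 = 0.3745 − 1 = -0.6255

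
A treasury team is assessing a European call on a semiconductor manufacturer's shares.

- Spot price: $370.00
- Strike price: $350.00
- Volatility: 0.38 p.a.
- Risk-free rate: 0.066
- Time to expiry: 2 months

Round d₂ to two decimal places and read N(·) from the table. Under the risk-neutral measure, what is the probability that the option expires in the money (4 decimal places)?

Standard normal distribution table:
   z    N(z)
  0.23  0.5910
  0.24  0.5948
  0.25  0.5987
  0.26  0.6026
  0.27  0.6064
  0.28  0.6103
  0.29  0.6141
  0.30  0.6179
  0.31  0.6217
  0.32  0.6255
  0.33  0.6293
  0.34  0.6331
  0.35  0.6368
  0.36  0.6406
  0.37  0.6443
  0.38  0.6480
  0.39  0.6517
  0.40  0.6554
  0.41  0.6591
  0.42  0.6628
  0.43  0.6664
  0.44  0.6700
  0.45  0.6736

T = 0.1667;  σ√T = 0.1551
d₁ = [ln(370/350) + (0.066 + ½·0.38²)·0.1667] / (σ√T) = (0.0556 + 0.0230) / 0.1551 = 0.5067 ⇒ 0.51
d₂ = 0.5067 − 0.1551 = 0.3515 ⇒ 0.35
Pr(exercise) under Q = N(d₂) = 0.6368

0.6368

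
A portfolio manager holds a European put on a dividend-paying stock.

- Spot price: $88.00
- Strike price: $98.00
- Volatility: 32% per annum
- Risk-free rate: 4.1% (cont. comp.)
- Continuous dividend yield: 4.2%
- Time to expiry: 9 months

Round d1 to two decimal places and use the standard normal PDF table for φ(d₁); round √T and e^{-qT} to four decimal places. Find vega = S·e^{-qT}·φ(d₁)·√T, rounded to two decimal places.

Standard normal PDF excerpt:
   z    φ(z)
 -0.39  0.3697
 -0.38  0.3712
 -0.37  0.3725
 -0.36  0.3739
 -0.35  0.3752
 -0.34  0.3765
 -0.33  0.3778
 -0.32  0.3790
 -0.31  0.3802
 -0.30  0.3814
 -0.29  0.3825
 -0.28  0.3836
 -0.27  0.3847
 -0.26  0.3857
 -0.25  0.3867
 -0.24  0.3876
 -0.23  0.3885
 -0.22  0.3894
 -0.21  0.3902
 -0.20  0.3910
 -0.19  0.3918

σ√T = 0.32 × 0.8660 = 0.2771
d₁ = [ln(88/98) + (0.041 − 0.042 + ½·0.32²)·0.75] / (σ√T) = (-0.1076 + 0.0377) / 0.2771 = -0.2525 which rounds to -0.25
√T = √0.75 = 0.8660
φ(d₁) = φ(-0.25) = 0.3867
e^(−qT) = e^(−0.042·0.75) = 0.9690
vega = S·e^(−qT)·φ(d₁)·√T = 88·0.9690·0.3867·0.8660 = 28.5561
(Vega is the same for a European call and put with the same parameters.)

28.56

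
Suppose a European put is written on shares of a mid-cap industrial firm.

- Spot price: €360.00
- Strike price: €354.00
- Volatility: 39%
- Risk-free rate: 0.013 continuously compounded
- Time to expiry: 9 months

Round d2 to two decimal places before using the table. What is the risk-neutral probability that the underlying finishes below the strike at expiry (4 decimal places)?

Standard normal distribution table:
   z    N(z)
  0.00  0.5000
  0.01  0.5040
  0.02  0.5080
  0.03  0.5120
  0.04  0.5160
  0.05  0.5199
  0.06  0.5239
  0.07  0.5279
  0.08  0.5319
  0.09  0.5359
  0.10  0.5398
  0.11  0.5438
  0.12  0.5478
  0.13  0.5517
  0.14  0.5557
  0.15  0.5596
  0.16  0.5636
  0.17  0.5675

0.5359

σ√T = 0.39·√0.75 = 0.3377
ln(S/K) + (r + σ²/2)T = ln(360/354) + (0.013 + 0.39²/2)·0.75 = 0.0168 + 0.0668 = 0.0836
d₁ = 0.0836 / 0.3377 = 0.2475 ≈ 0.25
d₂ = d₁ − σ√T = 0.2475 − 0.3377 = -0.0902 ≈ -0.09
Risk-neutral Pr[S_T < K] = N(−d₂) = N(0.09) = 0.5359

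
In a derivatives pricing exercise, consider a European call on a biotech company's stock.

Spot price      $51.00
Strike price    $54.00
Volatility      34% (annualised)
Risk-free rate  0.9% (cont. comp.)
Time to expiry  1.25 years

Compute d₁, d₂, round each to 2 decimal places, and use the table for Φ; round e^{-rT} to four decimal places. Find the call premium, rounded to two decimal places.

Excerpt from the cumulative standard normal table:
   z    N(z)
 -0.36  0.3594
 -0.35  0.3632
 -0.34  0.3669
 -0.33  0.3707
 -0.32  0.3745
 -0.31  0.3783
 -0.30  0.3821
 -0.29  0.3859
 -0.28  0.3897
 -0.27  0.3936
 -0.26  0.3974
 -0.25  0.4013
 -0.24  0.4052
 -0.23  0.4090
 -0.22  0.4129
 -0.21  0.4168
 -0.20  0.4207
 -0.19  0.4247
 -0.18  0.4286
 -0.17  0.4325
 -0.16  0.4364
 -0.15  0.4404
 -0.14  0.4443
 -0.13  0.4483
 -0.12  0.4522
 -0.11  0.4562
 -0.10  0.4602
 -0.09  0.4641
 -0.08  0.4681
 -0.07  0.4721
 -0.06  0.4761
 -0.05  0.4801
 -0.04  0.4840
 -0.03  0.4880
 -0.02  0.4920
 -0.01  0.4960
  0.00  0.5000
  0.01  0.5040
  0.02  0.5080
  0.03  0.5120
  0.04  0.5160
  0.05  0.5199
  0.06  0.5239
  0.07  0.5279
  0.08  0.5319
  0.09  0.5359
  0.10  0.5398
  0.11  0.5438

$6.72

σ√T = 0.34·√1.25 = 0.3801
ln(S/K) + (r + σ²/2)T = ln(51/54) + (0.009 + 0.34²/2)·1.25 = -0.0572 + 0.0835 = 0.0263
d₁ = 0.0263 / 0.3801 = 0.0693 which rounds to 0.07
d₂ = d₁ − σ√T = 0.0693 − 0.3801 = -0.3108 which rounds to -0.31
exp(−rT) = exp(−0.009·1.25) = 0.9888
N(d₁) = N(0.07) = 0.5279;  N(d₂) = N(-0.31) = 0.3783
C = 51·0.5279 − 54·0.9888·0.3783 = 26.9229 − 20.1994 = 6.7235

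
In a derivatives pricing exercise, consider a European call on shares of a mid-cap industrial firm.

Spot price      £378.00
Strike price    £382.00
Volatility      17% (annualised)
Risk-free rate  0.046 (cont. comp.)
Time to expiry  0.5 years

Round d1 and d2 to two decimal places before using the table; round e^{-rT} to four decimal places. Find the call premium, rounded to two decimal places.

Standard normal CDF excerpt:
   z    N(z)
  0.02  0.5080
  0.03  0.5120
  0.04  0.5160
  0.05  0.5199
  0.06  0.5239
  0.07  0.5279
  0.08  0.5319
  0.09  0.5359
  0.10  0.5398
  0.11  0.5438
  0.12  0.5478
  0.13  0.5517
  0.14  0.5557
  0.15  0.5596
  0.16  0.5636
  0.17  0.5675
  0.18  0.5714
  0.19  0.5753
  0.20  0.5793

£20.40

T = 0.5;  σ√T = 0.1202
d₁ = [ln(378/382) + (0.046 + 0.17²/2)·0.5] / 0.1202 = [-0.0105 + 0.0302] / 0.1202 = 0.1639 ≈ 0.16
d₂ = d₁ − σ√T = 0.1639 − 0.1202 = 0.0437 ≈ 0.04
e^(−rT) = e^(−0.046·0.5) = 0.9773
N(d₁) = N(0.16) = 0.5636;  N(d₂) = N(0.04) = 0.5160
C = 378·0.5636 − 382·0.9773·0.5160 = 213.0408 − 192.6376 = 20.4032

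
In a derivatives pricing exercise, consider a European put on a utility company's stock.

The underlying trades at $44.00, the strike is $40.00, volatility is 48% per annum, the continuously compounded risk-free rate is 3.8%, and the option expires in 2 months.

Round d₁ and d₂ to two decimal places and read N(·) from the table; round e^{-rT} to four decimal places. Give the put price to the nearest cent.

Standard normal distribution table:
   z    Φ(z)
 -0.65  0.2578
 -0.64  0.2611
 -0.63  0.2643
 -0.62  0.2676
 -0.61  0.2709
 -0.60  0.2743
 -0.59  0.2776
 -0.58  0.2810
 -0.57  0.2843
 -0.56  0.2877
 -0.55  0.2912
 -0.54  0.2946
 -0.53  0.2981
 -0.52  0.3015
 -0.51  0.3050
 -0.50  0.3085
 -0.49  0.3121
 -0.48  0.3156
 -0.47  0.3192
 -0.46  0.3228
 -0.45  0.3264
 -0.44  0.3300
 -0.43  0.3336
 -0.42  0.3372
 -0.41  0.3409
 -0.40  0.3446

T = 0.1667;  σ√T = 0.1960
ln(S/K) + (r + σ²/2)T = ln(44/40) + (0.038 + 0.48²/2)·0.1667 = 0.0953 + 0.0255 = 0.1208
d₁ = 0.1208 / 0.1960 = 0.6167 which rounds to 0.62
d₂ = d₁ − σ√T = 0.6167 − 0.1960 = 0.4207 which rounds to 0.42
e^(−rT) = e^(−0.038·0.1667) = 0.9937
N(−d₂) = N(-0.42) = 0.3372;  N(−d₁) = N(-0.62) = 0.2676
P = 40·0.9937·0.3372 − 44·0.2676 = 13.4030 − 11.7744 = 1.6286

$1.63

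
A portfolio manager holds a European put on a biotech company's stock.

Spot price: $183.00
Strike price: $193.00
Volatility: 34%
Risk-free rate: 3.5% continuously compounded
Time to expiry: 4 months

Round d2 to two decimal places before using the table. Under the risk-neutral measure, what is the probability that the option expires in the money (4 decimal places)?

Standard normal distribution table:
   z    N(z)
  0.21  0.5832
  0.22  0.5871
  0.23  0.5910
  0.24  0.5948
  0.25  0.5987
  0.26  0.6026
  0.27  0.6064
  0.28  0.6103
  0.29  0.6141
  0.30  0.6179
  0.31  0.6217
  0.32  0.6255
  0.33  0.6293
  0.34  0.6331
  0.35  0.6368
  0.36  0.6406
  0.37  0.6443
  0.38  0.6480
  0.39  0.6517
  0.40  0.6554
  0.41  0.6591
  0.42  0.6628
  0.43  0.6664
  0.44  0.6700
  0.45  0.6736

T = 0.3333;  σ√T = 0.1963
d₁ = [ln(183/193) + (0.035 + 0.34²/2)·0.3333] / 0.1963 = [-0.0532 + 0.0309] / 0.1963 = -0.1135 which rounds to -0.11
d₂ = d₁ − σ√T = -0.1135 − 0.1963 = -0.3098 which rounds to -0.31
Pr(exercise) under Q = N(−d₂) = N(0.31) = 0.6217

0.6217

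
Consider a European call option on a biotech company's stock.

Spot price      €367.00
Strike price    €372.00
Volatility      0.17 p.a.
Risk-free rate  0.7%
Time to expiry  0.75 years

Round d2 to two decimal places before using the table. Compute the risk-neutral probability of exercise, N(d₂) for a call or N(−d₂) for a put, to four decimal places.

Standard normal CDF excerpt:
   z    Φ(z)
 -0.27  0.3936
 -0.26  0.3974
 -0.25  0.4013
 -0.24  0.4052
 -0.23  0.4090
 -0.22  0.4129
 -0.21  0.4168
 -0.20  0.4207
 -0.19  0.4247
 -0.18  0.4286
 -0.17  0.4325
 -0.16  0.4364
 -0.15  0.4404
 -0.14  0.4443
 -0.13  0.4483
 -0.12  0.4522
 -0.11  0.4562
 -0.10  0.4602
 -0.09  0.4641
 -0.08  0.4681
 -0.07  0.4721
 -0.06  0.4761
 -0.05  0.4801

T = 0.75;  σ√T = 0.1472
ln(S/K) + (r + σ²/2)T = ln(367/372) + (0.007 + 0.17²/2)·0.75 = -0.0135 + 0.0161 = 0.0026
d₁ = 0.0026 / 0.1472 = 0.0174 ≈ 0.02
d₂ = d₁ − σ√T = 0.0174 − 0.1472 = -0.1299 ≈ -0.13
Risk-neutral Pr[S_T > K] = N(d₂) = N(-0.13) = 0.4483

0.4483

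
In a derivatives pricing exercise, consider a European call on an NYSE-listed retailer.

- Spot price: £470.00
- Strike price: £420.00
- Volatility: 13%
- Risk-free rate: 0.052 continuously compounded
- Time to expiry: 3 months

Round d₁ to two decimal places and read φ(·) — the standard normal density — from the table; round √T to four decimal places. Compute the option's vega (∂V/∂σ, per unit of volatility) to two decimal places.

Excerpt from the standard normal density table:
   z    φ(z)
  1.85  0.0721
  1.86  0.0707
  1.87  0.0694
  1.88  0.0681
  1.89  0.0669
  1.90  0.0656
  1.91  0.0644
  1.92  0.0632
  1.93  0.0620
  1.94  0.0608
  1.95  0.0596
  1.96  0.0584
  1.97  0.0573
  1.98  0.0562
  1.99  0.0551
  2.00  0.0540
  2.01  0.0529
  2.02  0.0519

T = 0.25;  σ√T = 0.0650
d₁ = [ln(470/420) + (0.052 + 0.13²/2)·0.25] / 0.0650 = [0.1125 + 0.0151] / 0.0650 = 1.9629 ⇒ 1.96
√T = √0.25 = 0.5000
φ(d₁) = φ(1.96) = 0.0584
vega = S·φ(d₁)·√T = 470·0.0584·0.5000 = 13.7240
(The put has the same vega.)

13.72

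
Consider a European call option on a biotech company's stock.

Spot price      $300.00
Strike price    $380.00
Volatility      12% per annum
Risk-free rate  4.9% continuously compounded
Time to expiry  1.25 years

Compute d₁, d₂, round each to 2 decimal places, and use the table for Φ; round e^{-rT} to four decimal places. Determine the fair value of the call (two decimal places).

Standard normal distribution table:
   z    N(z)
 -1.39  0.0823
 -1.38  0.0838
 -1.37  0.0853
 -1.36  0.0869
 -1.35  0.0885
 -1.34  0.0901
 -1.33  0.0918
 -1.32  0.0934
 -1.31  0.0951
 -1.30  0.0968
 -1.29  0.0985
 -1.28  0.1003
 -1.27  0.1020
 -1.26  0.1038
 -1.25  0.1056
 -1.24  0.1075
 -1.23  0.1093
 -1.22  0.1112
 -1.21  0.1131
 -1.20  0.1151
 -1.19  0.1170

$1.76

σ√T = 0.12 × 1.1180 = 0.1342
d₁ = [ln(300/380) + (0.049 + 0.12²/2)·1.25] / 0.1342 = [-0.2364 + 0.0703] / 0.1342 = -1.2383 ≈ -1.24
d₂ = d₁ − σ√T = -1.2383 − 0.1342 = -1.3725 ≈ -1.37
e^(−rT) = e^(−0.049·1.25) = 0.9406
C = 300·N(-1.24) − 380·0.9406·N(-1.37) = 300·0.1075 − 380·0.9406·0.0853 = 32.2500 − 30.4886 = 1.7614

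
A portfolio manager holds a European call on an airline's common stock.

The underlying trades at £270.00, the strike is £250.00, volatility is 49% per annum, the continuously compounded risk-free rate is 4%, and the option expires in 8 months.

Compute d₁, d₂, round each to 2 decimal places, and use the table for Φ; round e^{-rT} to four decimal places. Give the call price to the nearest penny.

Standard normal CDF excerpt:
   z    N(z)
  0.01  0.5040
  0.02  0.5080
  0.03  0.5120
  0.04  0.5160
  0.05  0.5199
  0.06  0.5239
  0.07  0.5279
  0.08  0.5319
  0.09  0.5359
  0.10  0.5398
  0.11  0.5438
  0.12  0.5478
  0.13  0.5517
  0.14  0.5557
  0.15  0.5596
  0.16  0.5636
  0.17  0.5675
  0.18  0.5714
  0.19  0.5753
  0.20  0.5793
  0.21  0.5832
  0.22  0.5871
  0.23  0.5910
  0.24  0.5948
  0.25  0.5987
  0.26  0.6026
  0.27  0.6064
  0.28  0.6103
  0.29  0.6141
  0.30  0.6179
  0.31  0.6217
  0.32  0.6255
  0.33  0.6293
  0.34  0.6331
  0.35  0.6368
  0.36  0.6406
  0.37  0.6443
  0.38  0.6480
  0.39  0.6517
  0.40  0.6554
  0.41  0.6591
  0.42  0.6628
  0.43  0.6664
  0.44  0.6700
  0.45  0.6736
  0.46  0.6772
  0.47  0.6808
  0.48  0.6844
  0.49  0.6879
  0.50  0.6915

T = 0.6667;  σ√T = 0.4001
ln(S/K) + (r + σ²/2)T = ln(270/250) + (0.04 + 0.49²/2)·0.6667 = 0.0770 + 0.1067 = 0.1837
d₁ = 0.1837 / 0.4001 = 0.4591 which rounds to 0.46
d₂ = d₁ − σ√T = 0.4591 − 0.4001 = 0.0590 which rounds to 0.06
e^(−rT) = e^(−0.04·0.6667) = 0.9737
C = 270·N(0.46) − 250·0.9737·N(0.06) = 270·0.6772 − 250·0.9737·0.5239 = 182.8440 − 127.5304 = 55.3136

£55.31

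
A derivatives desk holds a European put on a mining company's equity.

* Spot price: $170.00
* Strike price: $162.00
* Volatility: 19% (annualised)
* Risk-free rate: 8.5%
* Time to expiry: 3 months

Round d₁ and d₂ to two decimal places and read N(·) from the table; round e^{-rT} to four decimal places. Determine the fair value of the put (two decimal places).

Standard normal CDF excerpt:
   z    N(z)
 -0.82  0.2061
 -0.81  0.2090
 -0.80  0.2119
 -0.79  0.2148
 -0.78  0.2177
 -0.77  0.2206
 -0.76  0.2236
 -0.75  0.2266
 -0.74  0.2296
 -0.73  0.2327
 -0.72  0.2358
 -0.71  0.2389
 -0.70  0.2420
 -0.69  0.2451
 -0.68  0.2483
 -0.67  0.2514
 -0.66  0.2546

$2.37

σ√T = 0.19 × 0.5000 = 0.0950
ln(S/K) + (r + σ²/2)T = ln(170/162) + (0.085 + 0.19²/2)·0.25 = 0.0482 + 0.0258 = 0.0740
d₁ = 0.0740 / 0.0950 = 0.7786 ≈ 0.78
d₂ = d₁ − σ√T = 0.7786 − 0.0950 = 0.6836 ≈ 0.68
exp(−rT) = exp(−0.085·0.25) = 0.9790
N(−d₂) = N(-0.68) = 0.2483;  N(−d₁) = N(-0.78) = 0.2177
P = 162·0.9790·0.2483 − 170·0.2177 = 39.3799 − 37.0090 = 2.3709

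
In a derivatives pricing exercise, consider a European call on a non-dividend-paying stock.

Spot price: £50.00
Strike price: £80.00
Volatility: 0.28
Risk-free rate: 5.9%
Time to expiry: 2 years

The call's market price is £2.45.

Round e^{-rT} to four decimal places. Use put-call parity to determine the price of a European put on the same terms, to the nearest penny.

exp(−rT) = exp(−0.059·2) = 0.8887
Put-call parity: C − P = S − K·e^(−rT) = 50 − 80·0.8887 = 50 − 71.0960 = -21.0960
P = C − (C − P) = 2.45 − (-21.0960) = 23.5460

£23.55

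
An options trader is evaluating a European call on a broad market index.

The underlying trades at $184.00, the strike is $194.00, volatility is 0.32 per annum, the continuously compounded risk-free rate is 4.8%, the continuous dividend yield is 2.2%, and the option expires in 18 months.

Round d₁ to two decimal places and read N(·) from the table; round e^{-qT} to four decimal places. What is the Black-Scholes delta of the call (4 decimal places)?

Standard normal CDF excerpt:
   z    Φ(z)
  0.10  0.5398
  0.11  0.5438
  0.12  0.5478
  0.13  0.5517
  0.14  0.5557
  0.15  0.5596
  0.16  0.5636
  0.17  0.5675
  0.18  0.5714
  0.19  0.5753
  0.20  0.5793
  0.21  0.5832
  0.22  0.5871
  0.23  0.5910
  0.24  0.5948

σ√T = 0.32·√1.5 = 0.3919
d₁ = [ln(184/194) + (0.048 − 0.022 + 0.32²/2)·1.5] / 0.3919 = [-0.0529 + 0.1158] / 0.3919 = 0.1604 ≈ 0.16
N(d₁) = N(0.16) = 0.5636
Δ_call = exp(−qT)·N(d₁) = 0.9675·0.5636 = 0.5453

0.5453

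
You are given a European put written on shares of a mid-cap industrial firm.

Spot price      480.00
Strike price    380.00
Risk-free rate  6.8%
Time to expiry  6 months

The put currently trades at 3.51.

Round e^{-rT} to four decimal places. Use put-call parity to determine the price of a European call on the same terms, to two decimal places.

116.20

e^(−rT) = e^(−0.068·0.5) = 0.9666
Put-call parity: C − P = S − K·e^(−rT) = 480 − 380·0.9666 = 480 − 367.3080 = 112.6920
C = P + (C − P) = 3.51 + (112.6920) = 116.2020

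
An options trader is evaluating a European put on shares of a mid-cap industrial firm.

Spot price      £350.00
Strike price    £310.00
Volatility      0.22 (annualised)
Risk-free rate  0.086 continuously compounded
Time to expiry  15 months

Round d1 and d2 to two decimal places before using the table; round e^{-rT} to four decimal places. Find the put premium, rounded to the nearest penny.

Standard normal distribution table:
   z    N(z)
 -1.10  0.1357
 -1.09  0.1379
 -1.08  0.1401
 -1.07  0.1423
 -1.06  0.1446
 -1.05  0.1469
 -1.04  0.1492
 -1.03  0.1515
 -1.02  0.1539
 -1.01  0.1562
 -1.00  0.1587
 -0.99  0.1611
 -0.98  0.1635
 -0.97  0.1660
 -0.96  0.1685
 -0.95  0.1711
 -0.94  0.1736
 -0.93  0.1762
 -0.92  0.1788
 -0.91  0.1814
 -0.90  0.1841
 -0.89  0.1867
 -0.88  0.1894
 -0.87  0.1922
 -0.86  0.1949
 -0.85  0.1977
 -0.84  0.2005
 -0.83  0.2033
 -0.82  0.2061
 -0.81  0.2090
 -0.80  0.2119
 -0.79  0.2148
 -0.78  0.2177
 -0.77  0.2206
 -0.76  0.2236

£6.77

T = 1.25;  σ√T = 0.2460
ln(S/K) + (r + σ²/2)T = ln(350/310) + (0.086 + 0.22²/2)·1.25 = 0.1214 + 0.1377 = 0.2591
d₁ = 0.2591 / 0.2460 = 1.0534 → 1.05
d₂ = d₁ − σ√T = 1.0534 − 0.2460 = 0.8075 → 0.81
exp(−rT) = exp(−0.086·1.25) = 0.8981
P = 310·0.8981·N(-0.81) − 350·N(-1.05) = 310·0.8981·0.2090 − 350·0.1469 = 58.1879 − 51.4150 = 6.7729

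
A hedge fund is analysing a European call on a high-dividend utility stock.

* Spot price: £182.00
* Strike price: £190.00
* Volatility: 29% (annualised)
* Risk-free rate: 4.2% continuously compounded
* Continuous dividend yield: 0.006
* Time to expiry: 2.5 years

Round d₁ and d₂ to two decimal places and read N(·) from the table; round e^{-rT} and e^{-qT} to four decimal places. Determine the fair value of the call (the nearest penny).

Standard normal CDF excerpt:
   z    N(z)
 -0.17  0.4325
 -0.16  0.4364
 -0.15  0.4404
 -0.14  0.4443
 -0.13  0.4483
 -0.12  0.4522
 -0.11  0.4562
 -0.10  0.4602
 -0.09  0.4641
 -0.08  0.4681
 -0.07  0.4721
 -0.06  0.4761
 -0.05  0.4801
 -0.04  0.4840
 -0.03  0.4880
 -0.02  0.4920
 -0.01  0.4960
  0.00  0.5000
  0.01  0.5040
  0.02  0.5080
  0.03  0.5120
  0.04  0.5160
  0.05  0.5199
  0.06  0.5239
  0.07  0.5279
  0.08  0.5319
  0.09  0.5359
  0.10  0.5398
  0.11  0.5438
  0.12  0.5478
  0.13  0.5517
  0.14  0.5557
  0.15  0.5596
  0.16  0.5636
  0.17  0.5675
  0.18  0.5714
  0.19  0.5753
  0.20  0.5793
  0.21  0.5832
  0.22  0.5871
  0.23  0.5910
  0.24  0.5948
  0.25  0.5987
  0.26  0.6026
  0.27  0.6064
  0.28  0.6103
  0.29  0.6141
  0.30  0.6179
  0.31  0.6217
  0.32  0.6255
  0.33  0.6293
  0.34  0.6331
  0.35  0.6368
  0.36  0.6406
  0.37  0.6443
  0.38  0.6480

£36.14

T = 2.5;  σ√T = 0.4585
d₁ = [ln(182/190) + (0.042 − 0.006 + 0.29²/2)·2.5] / 0.4585 = [-0.0430 + 0.1951] / 0.4585 = 0.3317 → 0.33
d₂ = d₁ − σ√T = 0.3317 − 0.4585 = -0.1268 → -0.13
e^(−qT) = e^(−0.006·2.5) = 0.9851;  e^(−rT) = e^(−0.042·2.5) = 0.9003
C = 182·0.9851·N(0.33) − 190·0.9003·N(-0.13) = 182·0.9851·0.6293 − 190·0.9003·0.4483 = 112.8261 − 76.6849 = 36.1412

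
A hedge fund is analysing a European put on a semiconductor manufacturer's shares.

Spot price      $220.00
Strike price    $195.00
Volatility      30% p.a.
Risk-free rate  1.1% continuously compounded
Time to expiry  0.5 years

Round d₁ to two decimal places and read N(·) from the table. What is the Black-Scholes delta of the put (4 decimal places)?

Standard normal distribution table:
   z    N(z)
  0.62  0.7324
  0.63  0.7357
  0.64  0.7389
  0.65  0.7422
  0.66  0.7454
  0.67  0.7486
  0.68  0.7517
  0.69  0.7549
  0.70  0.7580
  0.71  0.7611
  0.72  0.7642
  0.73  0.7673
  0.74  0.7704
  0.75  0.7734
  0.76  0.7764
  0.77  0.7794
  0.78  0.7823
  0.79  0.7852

-0.2420

T = 0.5;  σ√T = 0.2121
d₁ = [ln(220/195) + (0.011 + ½·0.3²)·0.5] / (σ√T) = (0.1206 + 0.0280) / 0.2121 = 0.7006 → 0.70
N(d₁) = N(0.70) = 0.7580
Δ_put = N(d₁) − 1 = 0.7580 − 1 = -0.2420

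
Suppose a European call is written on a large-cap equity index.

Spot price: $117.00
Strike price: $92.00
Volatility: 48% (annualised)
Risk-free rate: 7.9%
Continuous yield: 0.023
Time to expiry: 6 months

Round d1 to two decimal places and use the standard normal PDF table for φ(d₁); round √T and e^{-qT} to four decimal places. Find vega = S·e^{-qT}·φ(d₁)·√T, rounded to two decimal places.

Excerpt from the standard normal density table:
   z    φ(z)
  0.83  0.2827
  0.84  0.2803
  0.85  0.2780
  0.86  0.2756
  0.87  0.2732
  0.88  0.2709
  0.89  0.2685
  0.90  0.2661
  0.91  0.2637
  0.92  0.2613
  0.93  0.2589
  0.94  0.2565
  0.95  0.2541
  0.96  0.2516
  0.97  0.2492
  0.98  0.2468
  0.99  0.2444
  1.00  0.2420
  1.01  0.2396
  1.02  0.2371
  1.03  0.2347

T = 0.5;  σ√T = 0.3394
d₁ = [ln(117/92) + (0.079 − 0.023 + ½·0.48²)·0.5] / (σ√T) = (0.2404 + 0.0856) / 0.3394 = 0.9604 → 0.96
√T = √0.5 = 0.7071
φ(d₁) = φ(0.96) = 0.2516
e^(−qT) = e^(−0.023·0.5) = 0.9886
vega = S·e^(−qT)·φ(d₁)·√T = 117·0.9886·0.2516·0.7071 = 20.5778

20.58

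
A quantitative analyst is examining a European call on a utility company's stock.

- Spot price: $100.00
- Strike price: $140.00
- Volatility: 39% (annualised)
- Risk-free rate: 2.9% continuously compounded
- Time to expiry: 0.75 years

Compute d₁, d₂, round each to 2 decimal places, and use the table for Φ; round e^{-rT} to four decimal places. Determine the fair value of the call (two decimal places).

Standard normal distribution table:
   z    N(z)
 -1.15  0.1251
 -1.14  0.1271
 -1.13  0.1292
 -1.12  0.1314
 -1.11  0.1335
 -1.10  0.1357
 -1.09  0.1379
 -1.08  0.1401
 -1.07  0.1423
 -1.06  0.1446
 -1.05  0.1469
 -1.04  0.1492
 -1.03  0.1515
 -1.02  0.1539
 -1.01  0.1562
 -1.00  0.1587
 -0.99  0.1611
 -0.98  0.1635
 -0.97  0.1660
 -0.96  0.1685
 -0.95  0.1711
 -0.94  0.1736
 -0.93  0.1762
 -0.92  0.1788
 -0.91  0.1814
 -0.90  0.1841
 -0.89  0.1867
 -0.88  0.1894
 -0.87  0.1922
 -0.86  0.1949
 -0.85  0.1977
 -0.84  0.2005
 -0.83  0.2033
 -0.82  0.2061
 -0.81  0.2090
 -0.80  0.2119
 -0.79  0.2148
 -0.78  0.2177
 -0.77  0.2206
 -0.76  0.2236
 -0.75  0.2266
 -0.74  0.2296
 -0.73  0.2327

σ√T = 0.39·√0.75 = 0.3377
d₁ = [ln(100/140) + (0.029 + 0.39²/2)·0.75] / 0.3377 = [-0.3365 + 0.0788] / 0.3377 = -0.7629 ⇒ -0.76
d₂ = d₁ − σ√T = -0.7629 − 0.3377 = -1.1007 ⇒ -1.10
exp(−rT) = exp(−0.029·0.75) = 0.9785
C = 100·N(-0.76) − 140·0.9785·N(-1.10) = 100·0.2236 − 140·0.9785·0.1357 = 22.3600 − 18.5895 = 3.7705

$3.77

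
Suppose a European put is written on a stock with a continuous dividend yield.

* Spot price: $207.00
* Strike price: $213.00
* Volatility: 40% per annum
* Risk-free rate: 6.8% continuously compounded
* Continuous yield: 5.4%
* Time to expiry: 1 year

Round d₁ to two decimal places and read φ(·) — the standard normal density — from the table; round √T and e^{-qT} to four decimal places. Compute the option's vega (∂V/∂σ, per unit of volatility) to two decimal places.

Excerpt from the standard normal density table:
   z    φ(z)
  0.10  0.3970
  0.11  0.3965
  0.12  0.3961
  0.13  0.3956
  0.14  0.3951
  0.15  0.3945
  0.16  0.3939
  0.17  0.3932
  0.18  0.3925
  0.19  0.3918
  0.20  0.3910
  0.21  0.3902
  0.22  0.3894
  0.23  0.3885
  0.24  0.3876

77.25

T = 1;  σ√T = 0.4000
d₁ = [ln(207/213) + (0.068 − 0.054 + ½·0.4²)·1] / (σ√T) = (-0.0286 + 0.0940) / 0.4000 = 0.1636 ⇒ 0.16
√T = √1 = 1.0000
φ(d₁) = φ(0.16) = 0.3939
exp(−qT) = exp(−0.054·1) = 0.9474
vega = S·exp(−qT)·φ(d₁)·√T = 207·0.9474·0.3939·1.0000 = 77.2484
(Call and put vega coincide under Black-Scholes.)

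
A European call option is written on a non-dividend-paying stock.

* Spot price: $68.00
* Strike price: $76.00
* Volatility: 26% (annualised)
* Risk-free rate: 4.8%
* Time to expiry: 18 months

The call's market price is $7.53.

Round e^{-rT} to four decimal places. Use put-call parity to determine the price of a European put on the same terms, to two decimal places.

$10.25

e^(−rT) = e^(−0.048·1.5) = 0.9305
Put-call parity: C − P = S − K·e^(−rT) = 68 − 76·0.9305 = 68 − 70.7180 = -2.7180
P = C − (C − P) = 7.53 − (-2.7180) = 10.2480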